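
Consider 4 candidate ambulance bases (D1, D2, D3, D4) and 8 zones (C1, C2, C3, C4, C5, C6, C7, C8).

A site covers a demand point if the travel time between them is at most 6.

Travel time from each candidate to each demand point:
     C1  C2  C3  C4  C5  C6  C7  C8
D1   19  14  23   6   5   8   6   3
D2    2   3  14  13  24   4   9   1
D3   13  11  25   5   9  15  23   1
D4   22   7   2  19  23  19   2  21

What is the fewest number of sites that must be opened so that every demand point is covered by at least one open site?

Coverage sets (demand points within 6 of each site):
  D1: {C4, C5, C7, C8}
  D2: {C1, C2, C6, C8}
  D3: {C4, C8}
  D4: {C3, C7}
No 2 sites suffice: every size-2 union leaves at least one demand point uncovered.
But {D1, D2, D4} covers everything, so the minimum is 3.

3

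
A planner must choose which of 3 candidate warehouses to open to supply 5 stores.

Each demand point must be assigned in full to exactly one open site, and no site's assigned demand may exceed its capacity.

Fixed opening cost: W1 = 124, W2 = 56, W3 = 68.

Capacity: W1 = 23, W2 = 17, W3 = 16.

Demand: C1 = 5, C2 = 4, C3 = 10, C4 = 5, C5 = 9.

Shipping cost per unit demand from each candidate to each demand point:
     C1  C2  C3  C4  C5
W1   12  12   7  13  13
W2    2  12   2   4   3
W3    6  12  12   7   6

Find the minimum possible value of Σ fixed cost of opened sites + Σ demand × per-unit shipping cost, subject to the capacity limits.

400

Open {W1, W2}; cheapest assignment that respects the capacities:
  W1 (cap 23, load 19): C2, C3, C4 — cost 4×12 + 10×7 + 5×13 = 183
  W2 (cap 17, load 14): C1, C5 — cost 5×2 + 9×3 = 37
  Shipping 220, fixed 180 → total 400.
  Any other capacity-feasible assignment to {W1, W2} ships for at least 220.
Compare {W1, W2, W3}: its best feasible assignment gives total 415.
Compare {W1, W3}: its best feasible assignment gives total 459.
Every other set of open sites that can feasibly serve all demand totals ≥ 415 even under its best assignment. Minimum: 400.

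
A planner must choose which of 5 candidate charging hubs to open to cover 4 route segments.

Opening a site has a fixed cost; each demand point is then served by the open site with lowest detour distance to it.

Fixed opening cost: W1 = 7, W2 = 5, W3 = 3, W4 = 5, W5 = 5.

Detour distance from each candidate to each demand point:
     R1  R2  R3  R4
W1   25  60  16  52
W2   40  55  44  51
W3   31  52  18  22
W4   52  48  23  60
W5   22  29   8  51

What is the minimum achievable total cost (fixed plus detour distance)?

89

Open {W3, W5}: assign each demand point to its cheapest open site.
  R1→W5 22, R2→W5 29, R3→W5 8, R4→W3 22
  detour distance 81, fixed 8 → total 89.
Compare {W2, W3, W5}: detour distance 81 + fixed 13 = 94.
Compare {W3, W4, W5}: detour distance 81 + fixed 13 = 94.
Compare {W1, W3, W5}: detour distance 81 + fixed 15 = 96.
All other subsets cost ≥ 94. Minimum total cost: 89.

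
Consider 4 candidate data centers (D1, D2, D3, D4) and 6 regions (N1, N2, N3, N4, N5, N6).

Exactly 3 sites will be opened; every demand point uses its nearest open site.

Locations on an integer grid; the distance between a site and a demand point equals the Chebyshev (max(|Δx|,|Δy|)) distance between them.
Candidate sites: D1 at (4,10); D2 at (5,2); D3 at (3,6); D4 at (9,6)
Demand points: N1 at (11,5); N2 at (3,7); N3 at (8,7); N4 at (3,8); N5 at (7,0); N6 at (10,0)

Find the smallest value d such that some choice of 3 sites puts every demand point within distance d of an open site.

5

Open {D1, D2, D4}.
  Farthest demand point is N6 at distance 5 (to D2); all others are ≤ 5.
With {D2, D3, D4} the worst case is 5.
With {D1, D2, D3} the worst case is 6.
No size-3 selection achieves below 5.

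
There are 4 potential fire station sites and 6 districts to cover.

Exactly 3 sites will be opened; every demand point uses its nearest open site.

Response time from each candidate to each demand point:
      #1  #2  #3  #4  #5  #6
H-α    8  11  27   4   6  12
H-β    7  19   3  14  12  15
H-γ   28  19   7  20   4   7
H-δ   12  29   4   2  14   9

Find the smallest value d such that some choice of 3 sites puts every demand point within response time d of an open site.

11

Open {H-α, H-β, H-γ}.
  Farthest demand point is #2 at response time 11 (to H-α); all others are ≤ 11.
With {H-α, H-β, H-δ} the worst case is 11.
With {H-α, H-γ, H-δ} the worst case is 11.
No size-3 selection achieves below 11.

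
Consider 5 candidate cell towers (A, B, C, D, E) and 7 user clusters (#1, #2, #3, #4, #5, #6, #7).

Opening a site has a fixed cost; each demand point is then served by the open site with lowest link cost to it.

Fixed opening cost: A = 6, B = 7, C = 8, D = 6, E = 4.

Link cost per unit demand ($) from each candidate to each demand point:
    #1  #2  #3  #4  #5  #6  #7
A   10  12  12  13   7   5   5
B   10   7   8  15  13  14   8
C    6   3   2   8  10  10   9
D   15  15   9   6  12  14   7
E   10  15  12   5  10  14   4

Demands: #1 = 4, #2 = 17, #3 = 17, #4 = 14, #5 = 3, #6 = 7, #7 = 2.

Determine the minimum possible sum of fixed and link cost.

Open {A, C, E}: assign each demand point to its cheapest open site.
  #1→C 4×6=24, #2→C 17×3=51, #3→C 17×2=34, #4→E 14×5=70, #5→A 3×7=21, #6→A 7×5=35, #7→E 2×4=8
  link cost 243, fixed 18 → total 261.
Compare {A, C, D, E}: link cost 243 + fixed 24 = 267.
Compare {A, B, C, E}: link cost 243 + fixed 25 = 268.
Compare {A, B, C, D, E}: link cost 243 + fixed 31 = 274.
All other subsets cost ≥ 267. Minimum total cost: 261.

261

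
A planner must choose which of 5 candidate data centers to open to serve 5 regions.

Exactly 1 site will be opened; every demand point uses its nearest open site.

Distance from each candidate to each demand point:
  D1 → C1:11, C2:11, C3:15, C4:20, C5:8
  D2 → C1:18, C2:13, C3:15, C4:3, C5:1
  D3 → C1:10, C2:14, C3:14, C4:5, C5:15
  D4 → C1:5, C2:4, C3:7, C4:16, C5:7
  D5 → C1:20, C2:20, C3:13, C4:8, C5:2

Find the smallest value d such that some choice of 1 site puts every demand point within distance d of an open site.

Open {D3}.
  Farthest demand point is C5 at distance 15 (to D3); all others are ≤ 15.
With {D4} the worst case is 16.
With {D2} the worst case is 18.
No size-1 selection achieves below 15.

15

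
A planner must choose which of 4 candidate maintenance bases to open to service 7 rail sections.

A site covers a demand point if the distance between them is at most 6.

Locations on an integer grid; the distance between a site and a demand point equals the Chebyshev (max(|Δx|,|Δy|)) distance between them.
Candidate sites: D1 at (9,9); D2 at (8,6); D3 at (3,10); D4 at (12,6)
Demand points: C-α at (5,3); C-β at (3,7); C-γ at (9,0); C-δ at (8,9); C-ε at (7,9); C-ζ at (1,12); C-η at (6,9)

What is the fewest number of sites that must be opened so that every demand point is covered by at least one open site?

2

Coverage sets (demand points within 6 of each site):
  D1: {C-α, C-β, C-δ, C-ε, C-η}
  D2: {C-α, C-β, C-γ, C-δ, C-ε, C-η}
  D3: {C-β, C-δ, C-ε, C-ζ, C-η}
  D4: {C-γ, C-δ, C-ε, C-η}
No single site covers all 7 demand points.
But {D2, D3} covers everything, so the minimum is 2.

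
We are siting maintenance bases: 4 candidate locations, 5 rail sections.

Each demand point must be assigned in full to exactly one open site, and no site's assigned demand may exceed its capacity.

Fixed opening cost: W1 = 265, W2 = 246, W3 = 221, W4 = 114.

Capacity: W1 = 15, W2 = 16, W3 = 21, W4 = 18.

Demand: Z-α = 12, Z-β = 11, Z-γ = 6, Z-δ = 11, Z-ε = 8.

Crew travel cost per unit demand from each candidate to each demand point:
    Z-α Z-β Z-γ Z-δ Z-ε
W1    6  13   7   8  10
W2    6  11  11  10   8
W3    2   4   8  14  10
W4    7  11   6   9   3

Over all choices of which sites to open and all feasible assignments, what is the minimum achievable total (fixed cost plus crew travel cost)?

912

Open {W2, W3, W4}; cheapest assignment that respects the capacities:
  W2 (cap 16, load 12): Z-α — cost 12×6 = 72
  W3 (cap 21, load 19): Z-β, Z-ε — cost 11×4 + 8×10 = 124
  W4 (cap 18, load 17): Z-γ, Z-δ — cost 6×6 + 11×9 = 135
  Shipping 331, fixed 581 → total 912.
  Any other capacity-feasible assignment to {W2, W3, W4} ships for at least 331.
Compare {W1, W3, W4}: its best feasible assignment gives total 931.
Compare {W1, W2, W3, W4}: its best feasible assignment gives total 1110.
Every other set of open sites that can feasibly serve all demand totals ≥ 931 even under its best assignment. Minimum: 912.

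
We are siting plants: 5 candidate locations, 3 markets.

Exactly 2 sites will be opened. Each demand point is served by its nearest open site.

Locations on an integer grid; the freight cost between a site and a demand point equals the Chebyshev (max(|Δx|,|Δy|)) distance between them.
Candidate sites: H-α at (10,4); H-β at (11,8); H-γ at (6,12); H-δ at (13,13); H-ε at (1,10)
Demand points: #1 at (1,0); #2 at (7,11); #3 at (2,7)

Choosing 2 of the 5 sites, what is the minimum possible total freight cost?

14

Open {H-γ, H-ε}.
  #1→H-ε 10, #2→H-γ 1, #3→H-ε 3  ⇒ total 14.
Compare {H-α, H-γ}: total 15.
Compare {H-β, H-γ}: total 16.
No size-2 selection does better; minimum is 14.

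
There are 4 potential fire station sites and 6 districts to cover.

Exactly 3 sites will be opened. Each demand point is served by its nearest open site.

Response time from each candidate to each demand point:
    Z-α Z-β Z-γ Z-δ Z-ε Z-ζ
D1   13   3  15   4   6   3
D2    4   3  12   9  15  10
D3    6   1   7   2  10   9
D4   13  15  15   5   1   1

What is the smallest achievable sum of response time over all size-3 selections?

Open {D2, D3, D4}.
  Z-α→D2 4, Z-β→D3 1, Z-γ→D3 7, Z-δ→D3 2, Z-ε→D4 1, Z-ζ→D4 1  ⇒ total 16.
Compare {D1, D3, D4}: total 18.
Compare {D1, D2, D3}: total 23.
No size-3 selection does better; minimum is 16.

16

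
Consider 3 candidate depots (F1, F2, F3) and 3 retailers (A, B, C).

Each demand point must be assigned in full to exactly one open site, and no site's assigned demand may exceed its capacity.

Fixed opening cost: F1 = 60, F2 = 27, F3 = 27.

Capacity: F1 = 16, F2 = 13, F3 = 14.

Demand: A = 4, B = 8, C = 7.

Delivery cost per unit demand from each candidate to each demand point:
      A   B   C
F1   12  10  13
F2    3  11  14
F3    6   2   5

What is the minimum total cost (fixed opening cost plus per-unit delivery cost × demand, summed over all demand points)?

180

Open {F2, F3}; cheapest assignment that respects the capacities:
  F2 (cap 13, load 11): A, C — cost 4×3 + 7×14 = 110
  F3 (cap 14, load 8): B — cost 8×2 = 16
  Shipping 126, fixed 54 → total 180.
  Any other capacity-feasible assignment to {F2, F3} ships for at least 126.
Compare {F1, F3}: its best feasible assignment gives total 218.
Compare {F1, F2, F3}: its best feasible assignment gives total 233.
Every other set of open sites that can feasibly serve all demand totals ≥ 218 even under its best assignment. Minimum: 180.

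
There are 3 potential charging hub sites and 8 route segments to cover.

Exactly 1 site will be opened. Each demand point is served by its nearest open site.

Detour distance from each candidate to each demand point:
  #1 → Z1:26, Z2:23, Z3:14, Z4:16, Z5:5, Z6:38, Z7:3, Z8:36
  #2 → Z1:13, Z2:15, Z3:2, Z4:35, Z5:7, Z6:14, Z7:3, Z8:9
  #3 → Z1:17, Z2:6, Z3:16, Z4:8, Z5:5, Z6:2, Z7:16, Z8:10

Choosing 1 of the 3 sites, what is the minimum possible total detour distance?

Open {#3}.
  Z1→#3 17, Z2→#3 6, Z3→#3 16, Z4→#3 8, Z5→#3 5, Z6→#3 2, Z7→#3 16, Z8→#3 10  ⇒ total 80.
Compare {#2}: total 98.
Compare {#1}: total 161.

80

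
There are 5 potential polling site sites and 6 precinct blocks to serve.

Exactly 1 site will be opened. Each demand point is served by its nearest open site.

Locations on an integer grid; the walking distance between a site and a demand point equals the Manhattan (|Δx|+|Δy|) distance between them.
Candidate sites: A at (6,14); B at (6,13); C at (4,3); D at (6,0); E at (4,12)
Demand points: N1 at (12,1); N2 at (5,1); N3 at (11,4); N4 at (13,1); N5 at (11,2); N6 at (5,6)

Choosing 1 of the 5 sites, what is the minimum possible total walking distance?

Open {D}.
  N1→D 7, N2→D 2, N3→D 9, N4→D 8, N5→D 7, N6→D 7  ⇒ total 40.
Compare {C}: total 44.
Compare {B}: total 88.
No size-1 selection does better; minimum is 40.

40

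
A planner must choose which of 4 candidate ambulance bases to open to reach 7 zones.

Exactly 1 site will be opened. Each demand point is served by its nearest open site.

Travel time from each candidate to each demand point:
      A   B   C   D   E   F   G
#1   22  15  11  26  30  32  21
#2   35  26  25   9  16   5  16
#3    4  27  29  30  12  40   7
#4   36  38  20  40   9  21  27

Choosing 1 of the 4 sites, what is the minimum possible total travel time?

Open {#2}.
  A→#2 35, B→#2 26, C→#2 25, D→#2 9, E→#2 16, F→#2 5, G→#2 16  ⇒ total 132.
Compare {#3}: total 149.
Compare {#1}: total 157.
No size-1 selection does better; minimum is 132.

132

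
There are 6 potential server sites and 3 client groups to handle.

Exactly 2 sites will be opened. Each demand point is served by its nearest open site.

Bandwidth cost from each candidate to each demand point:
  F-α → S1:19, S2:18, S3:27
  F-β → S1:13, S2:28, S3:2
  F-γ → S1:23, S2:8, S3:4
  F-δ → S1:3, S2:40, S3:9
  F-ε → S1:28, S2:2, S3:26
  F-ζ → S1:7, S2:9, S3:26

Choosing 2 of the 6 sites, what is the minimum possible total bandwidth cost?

Open {F-δ, F-ε}.
  S1→F-δ 3, S2→F-ε 2, S3→F-δ 9  ⇒ total 14.
Compare {F-γ, F-δ}: total 15.
Compare {F-β, F-ε}: total 17.
No size-2 selection does better; minimum is 14.

14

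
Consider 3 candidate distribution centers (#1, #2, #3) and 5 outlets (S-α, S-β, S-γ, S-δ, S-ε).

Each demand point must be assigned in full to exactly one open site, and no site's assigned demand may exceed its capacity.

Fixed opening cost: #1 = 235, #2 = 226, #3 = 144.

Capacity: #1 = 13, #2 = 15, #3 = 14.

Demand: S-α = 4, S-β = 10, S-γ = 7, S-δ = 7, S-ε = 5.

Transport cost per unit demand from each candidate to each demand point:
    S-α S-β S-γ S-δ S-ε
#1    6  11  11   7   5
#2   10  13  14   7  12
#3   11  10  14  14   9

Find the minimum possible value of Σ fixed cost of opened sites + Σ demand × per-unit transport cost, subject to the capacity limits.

896

Open {#1, #2, #3}; cheapest assignment that respects the capacities:
  #1 (cap 13, load 12): S-γ, S-ε — cost 7×11 + 5×5 = 102
  #2 (cap 15, load 11): S-α, S-δ — cost 4×10 + 7×7 = 89
  #3 (cap 14, load 10): S-β — cost 10×10 = 100
  Shipping 291, fixed 605 → total 896.
  Any other capacity-feasible assignment to {#1, #2, #3} ships for at least 291.
Total demand is 33 and no other set of sites has combined capacity ≥ 33, so {#1, #2, #3} is the only feasible choice of open sites. Minimum: 896.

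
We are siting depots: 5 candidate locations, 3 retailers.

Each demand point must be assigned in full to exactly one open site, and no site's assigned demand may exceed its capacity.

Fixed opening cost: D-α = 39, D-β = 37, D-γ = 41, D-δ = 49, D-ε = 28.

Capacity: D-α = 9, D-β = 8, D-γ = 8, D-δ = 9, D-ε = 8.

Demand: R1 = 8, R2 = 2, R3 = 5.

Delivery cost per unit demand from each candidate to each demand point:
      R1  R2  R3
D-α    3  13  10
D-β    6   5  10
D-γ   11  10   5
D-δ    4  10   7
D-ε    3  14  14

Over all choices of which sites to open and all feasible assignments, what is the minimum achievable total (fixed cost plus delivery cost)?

138

Open {D-γ, D-ε}; cheapest assignment that respects the capacities:
  D-γ (cap 8, load 7): R2, R3 — cost 2×10 + 5×5 = 45
  D-ε (cap 8, load 8): R1 — cost 8×3 = 24
  Shipping 69, fixed 69 → total 138.
  Any other capacity-feasible assignment to {D-γ, D-ε} ships for at least 69.
Compare {D-α, D-γ}: its best feasible assignment gives total 149.
Compare {D-β, D-ε}: its best feasible assignment gives total 149.
Every other set of open sites that can feasibly serve all demand totals ≥ 149 even under its best assignment. Minimum: 138.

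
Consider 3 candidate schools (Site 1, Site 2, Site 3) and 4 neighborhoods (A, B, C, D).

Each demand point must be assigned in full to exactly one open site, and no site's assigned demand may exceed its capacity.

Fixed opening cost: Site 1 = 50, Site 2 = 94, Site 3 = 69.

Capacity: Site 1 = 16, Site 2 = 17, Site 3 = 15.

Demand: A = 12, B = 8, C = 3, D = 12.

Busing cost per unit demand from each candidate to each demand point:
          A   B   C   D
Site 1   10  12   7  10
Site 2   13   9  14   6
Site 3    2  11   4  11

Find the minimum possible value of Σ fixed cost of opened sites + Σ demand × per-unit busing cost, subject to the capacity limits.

Open {Site 1, Site 2, Site 3}; cheapest assignment that respects the capacities:
  Site 1 (cap 16, load 8): B — cost 8×12 = 96
  Site 2 (cap 17, load 12): D — cost 12×6 = 72
  Site 3 (cap 15, load 15): A, C — cost 12×2 + 3×4 = 36
  Shipping 204, fixed 213 → total 417.
  Any other capacity-feasible assignment to {Site 1, Site 2, Site 3} ships for at least 204.
Total demand is 35 and no other set of sites has combined capacity ≥ 35, so {Site 1, Site 2, Site 3} is the only feasible choice of open sites. Minimum: 417.

417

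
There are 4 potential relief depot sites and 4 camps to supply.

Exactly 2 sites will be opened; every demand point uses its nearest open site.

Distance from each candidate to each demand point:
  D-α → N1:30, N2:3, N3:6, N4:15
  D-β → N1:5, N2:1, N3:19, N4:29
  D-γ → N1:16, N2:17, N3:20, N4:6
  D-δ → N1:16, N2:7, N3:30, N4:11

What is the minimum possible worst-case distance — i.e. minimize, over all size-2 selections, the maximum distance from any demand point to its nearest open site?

Open {D-α, D-β}.
  Farthest demand point is N4 at distance 15 (to D-α); all others are ≤ 15.
With {D-α, D-γ} the worst case is 16.
With {D-α, D-δ} the worst case is 16.
No size-2 selection achieves below 15.

15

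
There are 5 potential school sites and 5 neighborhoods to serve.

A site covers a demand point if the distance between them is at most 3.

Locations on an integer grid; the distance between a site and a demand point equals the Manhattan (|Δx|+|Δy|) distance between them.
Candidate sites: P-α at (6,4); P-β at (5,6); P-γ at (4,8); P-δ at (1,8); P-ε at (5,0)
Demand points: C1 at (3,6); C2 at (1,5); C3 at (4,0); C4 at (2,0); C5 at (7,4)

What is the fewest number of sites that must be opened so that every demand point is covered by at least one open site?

Coverage sets (demand points within 3 of each site):
  P-α: {C5}
  P-β: {C1}
  P-γ: {C1}
  P-δ: {C2}
  P-ε: {C3, C4}
No 3 sites suffice: every size-3 union leaves at least one demand point uncovered.
But {P-α, P-β, P-δ, P-ε} covers everything, so the minimum is 4.

4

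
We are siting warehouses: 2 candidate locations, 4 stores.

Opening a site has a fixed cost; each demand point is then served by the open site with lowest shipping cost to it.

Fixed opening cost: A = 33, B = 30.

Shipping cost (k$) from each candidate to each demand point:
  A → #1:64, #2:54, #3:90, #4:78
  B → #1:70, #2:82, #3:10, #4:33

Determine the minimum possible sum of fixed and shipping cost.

224

Open {A, B}: assign each demand point to its cheapest open site.
  #1→A 64, #2→A 54, #3→B 10, #4→B 33
  shipping cost 161, fixed 63 → total 224.
Compare {B}: shipping cost 195 + fixed 30 = 225.
Compare {A}: shipping cost 286 + fixed 33 = 319.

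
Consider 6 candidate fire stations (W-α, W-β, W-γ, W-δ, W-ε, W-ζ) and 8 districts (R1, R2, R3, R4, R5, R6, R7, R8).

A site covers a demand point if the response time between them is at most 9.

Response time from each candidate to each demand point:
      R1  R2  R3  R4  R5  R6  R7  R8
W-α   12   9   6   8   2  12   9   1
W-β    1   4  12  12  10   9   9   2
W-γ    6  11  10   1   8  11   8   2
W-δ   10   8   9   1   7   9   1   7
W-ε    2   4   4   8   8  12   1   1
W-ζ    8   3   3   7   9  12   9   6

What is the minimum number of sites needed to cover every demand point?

2

Coverage sets (demand points within 9 of each site):
  W-α: {R2, R3, R4, R5, R7, R8}
  W-β: {R1, R2, R6, R7, R8}
  W-γ: {R1, R4, R5, R7, R8}
  W-δ: {R2, R3, R4, R5, R6, R7, R8}
  W-ε: {R1, R2, R3, R4, R5, R7, R8}
  W-ζ: {R1, R2, R3, R4, R5, R7, R8}
No single site covers all 8 demand points.
But {W-α, W-β} covers everything, so the minimum is 2.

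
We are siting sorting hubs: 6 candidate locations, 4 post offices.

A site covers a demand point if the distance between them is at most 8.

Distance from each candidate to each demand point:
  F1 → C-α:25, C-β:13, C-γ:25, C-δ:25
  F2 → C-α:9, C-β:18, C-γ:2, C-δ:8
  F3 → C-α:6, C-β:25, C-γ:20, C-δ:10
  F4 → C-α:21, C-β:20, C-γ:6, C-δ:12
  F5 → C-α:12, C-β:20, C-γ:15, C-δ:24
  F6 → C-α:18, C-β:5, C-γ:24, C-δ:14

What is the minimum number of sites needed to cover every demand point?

Coverage sets (demand points within 8 of each site):
  F1: {}
  F2: {C-γ, C-δ}
  F3: {C-α}
  F4: {C-γ}
  F5: {}
  F6: {C-β}
No 2 sites suffice: every size-2 union leaves at least one demand point uncovered.
But {F2, F3, F6} covers everything, so the minimum is 3.

3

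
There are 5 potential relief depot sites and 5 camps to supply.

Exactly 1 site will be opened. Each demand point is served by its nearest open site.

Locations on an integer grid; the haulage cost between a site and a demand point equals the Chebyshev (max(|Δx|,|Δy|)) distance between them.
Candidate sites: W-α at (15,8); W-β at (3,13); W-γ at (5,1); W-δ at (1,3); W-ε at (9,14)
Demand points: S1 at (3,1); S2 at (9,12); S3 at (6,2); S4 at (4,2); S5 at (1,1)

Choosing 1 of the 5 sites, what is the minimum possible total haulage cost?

Open {W-γ}.
  S1→W-γ 2, S2→W-γ 11, S3→W-γ 1, S4→W-γ 1, S5→W-γ 4  ⇒ total 19.
Compare {W-δ}: total 21.
Compare {W-α}: total 52.
No size-1 selection does better; minimum is 19.

19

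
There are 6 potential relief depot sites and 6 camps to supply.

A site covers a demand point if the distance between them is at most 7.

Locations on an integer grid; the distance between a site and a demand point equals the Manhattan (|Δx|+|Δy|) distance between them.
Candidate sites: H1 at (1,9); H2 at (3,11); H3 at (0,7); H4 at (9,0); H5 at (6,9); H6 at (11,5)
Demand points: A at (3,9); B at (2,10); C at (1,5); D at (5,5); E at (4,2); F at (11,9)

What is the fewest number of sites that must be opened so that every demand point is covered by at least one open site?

Coverage sets (demand points within 7 of each site):
  H1: {A, B, C}
  H2: {A, B}
  H3: {A, B, C, D}
  H4: {E}
  H5: {A, B, D, F}
  H6: {D, F}
No 2 sites suffice: every size-2 union leaves at least one demand point uncovered.
But {H1, H4, H5} covers everything, so the minimum is 3.

3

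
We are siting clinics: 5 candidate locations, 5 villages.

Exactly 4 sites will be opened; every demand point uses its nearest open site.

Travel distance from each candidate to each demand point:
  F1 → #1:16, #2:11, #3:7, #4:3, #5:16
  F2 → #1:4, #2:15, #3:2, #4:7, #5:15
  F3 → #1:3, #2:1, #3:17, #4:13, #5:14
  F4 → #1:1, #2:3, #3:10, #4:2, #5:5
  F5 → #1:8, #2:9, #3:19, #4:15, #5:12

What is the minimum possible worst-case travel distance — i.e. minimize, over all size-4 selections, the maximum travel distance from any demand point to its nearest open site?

Open {F1, F2, F3, F4}.
  Farthest demand point is #5 at travel distance 5 (to F4); all others are ≤ 5.
With {F1, F2, F4, F5} the worst case is 5.
With {F2, F3, F4, F5} the worst case is 5.
No size-4 selection achieves below 5.

5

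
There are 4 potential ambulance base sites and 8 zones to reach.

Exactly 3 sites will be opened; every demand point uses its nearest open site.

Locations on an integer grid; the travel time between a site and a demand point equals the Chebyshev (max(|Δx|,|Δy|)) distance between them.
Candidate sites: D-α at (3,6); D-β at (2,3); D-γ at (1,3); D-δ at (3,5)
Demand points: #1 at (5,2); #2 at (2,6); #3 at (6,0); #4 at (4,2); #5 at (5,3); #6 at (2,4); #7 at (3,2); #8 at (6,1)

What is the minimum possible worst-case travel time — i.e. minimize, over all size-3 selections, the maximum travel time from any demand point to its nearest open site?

Open {D-α, D-β, D-γ}.
  Farthest demand point is #3 at travel time 4 (to D-β); all others are ≤ 4.
With {D-α, D-β, D-δ} the worst case is 4.
With {D-β, D-γ, D-δ} the worst case is 4.
No size-3 selection achieves below 4.

4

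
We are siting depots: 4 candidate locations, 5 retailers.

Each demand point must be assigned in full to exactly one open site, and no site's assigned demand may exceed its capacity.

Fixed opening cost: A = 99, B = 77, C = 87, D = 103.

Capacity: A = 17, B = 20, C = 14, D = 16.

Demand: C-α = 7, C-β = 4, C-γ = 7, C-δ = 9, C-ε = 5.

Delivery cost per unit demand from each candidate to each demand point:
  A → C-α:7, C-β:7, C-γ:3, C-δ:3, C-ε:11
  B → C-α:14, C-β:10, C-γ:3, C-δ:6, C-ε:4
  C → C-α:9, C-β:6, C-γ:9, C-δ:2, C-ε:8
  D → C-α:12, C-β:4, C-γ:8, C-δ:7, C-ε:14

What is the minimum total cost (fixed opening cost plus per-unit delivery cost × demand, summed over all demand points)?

Open {A, B}; cheapest assignment that respects the capacities:
  A (cap 17, load 16): C-α, C-δ — cost 7×7 + 9×3 = 76
  B (cap 20, load 16): C-β, C-γ, C-ε — cost 4×10 + 7×3 + 5×4 = 81
  Shipping 157, fixed 176 → total 333.
  Any other capacity-feasible assignment to {A, B} ships for at least 157.
Compare {B, C}: its best feasible assignment gives total 345.
Compare {A, B, C}: its best feasible assignment gives total 395.
Every other set of open sites that can feasibly serve all demand totals ≥ 345 even under its best assignment. Minimum: 333.

333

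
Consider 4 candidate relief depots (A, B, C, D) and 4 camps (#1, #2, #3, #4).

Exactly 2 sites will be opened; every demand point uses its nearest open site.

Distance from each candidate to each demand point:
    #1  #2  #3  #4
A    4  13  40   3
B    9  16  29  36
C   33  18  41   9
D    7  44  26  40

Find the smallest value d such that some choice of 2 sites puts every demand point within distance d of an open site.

26

Open {A, D}.
  Farthest demand point is #3 at distance 26 (to D); all others are ≤ 26.
With {C, D} the worst case is 26.
With {A, B} the worst case is 29.
No size-2 selection achieves below 26.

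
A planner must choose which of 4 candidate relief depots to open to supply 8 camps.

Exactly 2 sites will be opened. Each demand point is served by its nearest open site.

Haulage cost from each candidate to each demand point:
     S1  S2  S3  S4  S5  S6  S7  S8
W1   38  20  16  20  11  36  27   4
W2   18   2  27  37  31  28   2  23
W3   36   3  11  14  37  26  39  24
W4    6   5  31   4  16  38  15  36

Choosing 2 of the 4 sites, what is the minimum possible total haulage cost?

Open {W1, W4}.
  S1→W4 6, S2→W4 5, S3→W1 16, S4→W4 4, S5→W1 11, S6→W1 36, S7→W4 15, S8→W1 4  ⇒ total 97.
Compare {W1, W2}: total 101.
Compare {W3, W4}: total 105.
No size-2 selection does better; minimum is 97.

97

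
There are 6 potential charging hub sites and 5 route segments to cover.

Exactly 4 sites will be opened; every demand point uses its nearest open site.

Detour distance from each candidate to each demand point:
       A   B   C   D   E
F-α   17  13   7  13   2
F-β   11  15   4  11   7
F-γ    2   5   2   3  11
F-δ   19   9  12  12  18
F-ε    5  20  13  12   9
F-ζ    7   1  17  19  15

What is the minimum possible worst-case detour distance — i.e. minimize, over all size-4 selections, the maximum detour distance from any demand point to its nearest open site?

3

Open {F-α, F-β, F-γ, F-ζ}.
  Farthest demand point is D at detour distance 3 (to F-γ); all others are ≤ 3.
With {F-α, F-γ, F-δ, F-ζ} the worst case is 3.
With {F-α, F-γ, F-ε, F-ζ} the worst case is 3.
No size-4 selection achieves below 3.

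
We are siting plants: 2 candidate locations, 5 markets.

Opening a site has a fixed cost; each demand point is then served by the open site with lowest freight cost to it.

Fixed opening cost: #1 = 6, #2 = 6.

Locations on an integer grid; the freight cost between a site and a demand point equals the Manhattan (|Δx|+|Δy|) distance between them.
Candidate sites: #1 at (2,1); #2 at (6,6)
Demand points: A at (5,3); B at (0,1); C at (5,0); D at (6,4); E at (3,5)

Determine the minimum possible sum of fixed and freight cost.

28

Open {#1, #2}: assign each demand point to its cheapest open site.
  A→#2 4, B→#1 2, C→#1 4, D→#2 2, E→#2 4
  freight cost 16, fixed 12 → total 28.
Compare {#1}: freight cost 23 + fixed 6 = 29.
Compare {#2}: freight cost 28 + fixed 6 = 34.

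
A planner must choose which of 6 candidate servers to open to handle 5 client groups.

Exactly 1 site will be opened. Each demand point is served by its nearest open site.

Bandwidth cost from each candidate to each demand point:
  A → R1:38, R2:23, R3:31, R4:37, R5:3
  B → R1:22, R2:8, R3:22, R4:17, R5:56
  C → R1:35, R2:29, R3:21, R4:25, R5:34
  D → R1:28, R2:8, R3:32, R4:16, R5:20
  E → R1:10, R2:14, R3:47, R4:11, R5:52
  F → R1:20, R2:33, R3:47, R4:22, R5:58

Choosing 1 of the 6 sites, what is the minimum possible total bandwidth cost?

Open {D}.
  R1→D 28, R2→D 8, R3→D 32, R4→D 16, R5→D 20  ⇒ total 104.
Compare {B}: total 125.
Compare {A}: total 132.
No size-1 selection does better; minimum is 104.

104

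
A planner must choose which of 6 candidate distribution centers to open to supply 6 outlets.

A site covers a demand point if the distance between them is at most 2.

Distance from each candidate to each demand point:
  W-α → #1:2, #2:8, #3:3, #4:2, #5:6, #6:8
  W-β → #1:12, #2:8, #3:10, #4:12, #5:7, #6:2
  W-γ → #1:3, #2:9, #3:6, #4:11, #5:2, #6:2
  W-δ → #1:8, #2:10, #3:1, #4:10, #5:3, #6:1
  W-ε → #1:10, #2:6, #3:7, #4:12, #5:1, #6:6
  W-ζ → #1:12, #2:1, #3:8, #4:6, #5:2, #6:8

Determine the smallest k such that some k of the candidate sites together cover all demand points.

Coverage sets (demand points within 2 of each site):
  W-α: {#1, #4}
  W-β: {#6}
  W-γ: {#5, #6}
  W-δ: {#3, #6}
  W-ε: {#5}
  W-ζ: {#2, #5}
No 2 sites suffice: every size-2 union leaves at least one demand point uncovered.
But {W-α, W-δ, W-ζ} covers everything, so the minimum is 3.

3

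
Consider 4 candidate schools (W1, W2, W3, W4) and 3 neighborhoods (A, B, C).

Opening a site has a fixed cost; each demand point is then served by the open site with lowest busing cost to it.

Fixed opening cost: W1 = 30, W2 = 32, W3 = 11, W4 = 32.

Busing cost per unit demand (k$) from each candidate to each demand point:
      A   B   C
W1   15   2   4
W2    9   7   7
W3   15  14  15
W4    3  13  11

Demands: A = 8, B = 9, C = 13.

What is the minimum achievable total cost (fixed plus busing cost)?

Open {W1, W4}: assign each demand point to its cheapest open site.
  A→W4 8×3=24, B→W1 9×2=18, C→W1 13×4=52
  busing cost 94, fixed 62 → total 156.
Compare {W1, W3, W4}: busing cost 94 + fixed 73 = 167.
Compare {W1, W2, W4}: busing cost 94 + fixed 94 = 188.
Compare {W1, W2, W3, W4}: busing cost 94 + fixed 105 = 199.
All other subsets cost ≥ 167. Minimum total cost: 156.

156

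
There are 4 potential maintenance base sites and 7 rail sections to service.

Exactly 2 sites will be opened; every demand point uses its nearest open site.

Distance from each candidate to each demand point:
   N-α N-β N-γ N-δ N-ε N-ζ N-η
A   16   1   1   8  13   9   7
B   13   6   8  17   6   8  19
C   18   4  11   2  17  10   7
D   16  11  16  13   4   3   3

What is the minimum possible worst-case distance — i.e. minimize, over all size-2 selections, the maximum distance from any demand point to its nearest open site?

Open {A, B}.
  Farthest demand point is N-α at distance 13 (to B); all others are ≤ 13.
With {B, C} the worst case is 13.
With {B, D} the worst case is 13.
No size-2 selection achieves below 13.

13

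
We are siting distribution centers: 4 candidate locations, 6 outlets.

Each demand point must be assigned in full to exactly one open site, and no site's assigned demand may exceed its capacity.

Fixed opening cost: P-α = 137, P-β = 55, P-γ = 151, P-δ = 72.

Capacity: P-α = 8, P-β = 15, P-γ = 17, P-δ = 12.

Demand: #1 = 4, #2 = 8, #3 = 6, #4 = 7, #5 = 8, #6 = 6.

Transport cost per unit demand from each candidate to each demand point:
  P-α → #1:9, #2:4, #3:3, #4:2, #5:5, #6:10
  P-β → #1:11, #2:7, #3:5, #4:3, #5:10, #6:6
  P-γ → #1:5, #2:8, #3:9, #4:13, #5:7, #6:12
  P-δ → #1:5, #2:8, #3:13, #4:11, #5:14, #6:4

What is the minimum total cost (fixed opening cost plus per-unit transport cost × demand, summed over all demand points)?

493

Open {P-β, P-γ, P-δ}; cheapest assignment that respects the capacities:
  P-β (cap 15, load 13): #3, #4 — cost 6×5 + 7×3 = 51
  P-γ (cap 17, load 16): #2, #5 — cost 8×8 + 8×7 = 120
  P-δ (cap 12, load 10): #1, #6 — cost 4×5 + 6×4 = 44
  Shipping 215, fixed 278 → total 493.
  Any other capacity-feasible assignment to {P-β, P-γ, P-δ} ships for at least 215.
Compare {P-α, P-β, P-γ, P-δ}: its best feasible assignment gives total 598.
Compare {P-α, P-β, P-γ}: its best feasible assignment gives total 606.
Every other set of open sites that can feasibly serve all demand totals ≥ 598 even under its best assignment. Minimum: 493.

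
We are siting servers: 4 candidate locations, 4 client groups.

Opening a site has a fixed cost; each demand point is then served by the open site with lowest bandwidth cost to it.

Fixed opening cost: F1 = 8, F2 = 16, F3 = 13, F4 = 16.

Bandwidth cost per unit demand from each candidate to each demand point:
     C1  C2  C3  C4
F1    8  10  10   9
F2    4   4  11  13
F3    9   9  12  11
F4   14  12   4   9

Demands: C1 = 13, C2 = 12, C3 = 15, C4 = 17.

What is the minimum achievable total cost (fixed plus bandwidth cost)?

345

Open {F2, F4}: assign each demand point to its cheapest open site.
  C1→F2 13×4=52, C2→F2 12×4=48, C3→F4 15×4=60, C4→F4 17×9=153
  bandwidth cost 313, fixed 32 → total 345.
Compare {F1, F2, F4}: bandwidth cost 313 + fixed 40 = 353.
Compare {F2, F3, F4}: bandwidth cost 313 + fixed 45 = 358.
Compare {F1, F2, F3, F4}: bandwidth cost 313 + fixed 53 = 366.
All other subsets cost ≥ 353. Minimum total cost: 345.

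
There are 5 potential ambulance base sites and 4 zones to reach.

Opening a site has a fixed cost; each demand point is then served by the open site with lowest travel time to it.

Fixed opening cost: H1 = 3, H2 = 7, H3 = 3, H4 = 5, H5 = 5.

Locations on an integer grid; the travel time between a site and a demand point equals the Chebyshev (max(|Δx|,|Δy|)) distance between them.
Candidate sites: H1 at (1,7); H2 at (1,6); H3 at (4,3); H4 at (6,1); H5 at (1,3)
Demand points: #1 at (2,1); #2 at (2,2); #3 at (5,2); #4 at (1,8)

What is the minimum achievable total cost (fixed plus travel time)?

12

Open {H1, H3}: assign each demand point to its cheapest open site.
  #1→H3 2, #2→H3 2, #3→H3 1, #4→H1 1
  travel time 6, fixed 6 → total 12.
Compare {H3}: travel time 10 + fixed 3 = 13.
Compare {H1, H5}: travel time 8 + fixed 8 = 16.
Compare {H1, H3, H5}: travel time 5 + fixed 11 = 16.
All other subsets cost ≥ 13. Minimum total cost: 12.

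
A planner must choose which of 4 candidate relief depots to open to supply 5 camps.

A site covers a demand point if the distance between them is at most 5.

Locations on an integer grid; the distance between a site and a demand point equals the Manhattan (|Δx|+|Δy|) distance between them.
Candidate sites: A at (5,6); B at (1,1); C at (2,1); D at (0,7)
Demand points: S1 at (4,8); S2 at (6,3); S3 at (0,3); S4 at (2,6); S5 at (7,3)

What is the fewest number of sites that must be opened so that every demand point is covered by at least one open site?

Coverage sets (demand points within 5 of each site):
  A: {S1, S2, S4, S5}
  B: {S3}
  C: {S3, S4}
  D: {S1, S3, S4}
No single site covers all 5 demand points.
But {A, B} covers everything, so the minimum is 2.

2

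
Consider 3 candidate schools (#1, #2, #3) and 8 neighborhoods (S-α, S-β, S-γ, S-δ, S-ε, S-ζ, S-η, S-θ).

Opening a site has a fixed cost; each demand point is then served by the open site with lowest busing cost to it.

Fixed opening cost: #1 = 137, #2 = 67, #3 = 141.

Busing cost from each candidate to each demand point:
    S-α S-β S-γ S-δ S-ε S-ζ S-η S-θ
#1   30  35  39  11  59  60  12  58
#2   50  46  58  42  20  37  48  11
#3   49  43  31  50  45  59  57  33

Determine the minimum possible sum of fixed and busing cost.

Open {#2}: assign each demand point to its cheapest open site.
  S-α→#2 50, S-β→#2 46, S-γ→#2 58, S-δ→#2 42, S-ε→#2 20, S-ζ→#2 37, S-η→#2 48, S-θ→#2 11
  busing cost 312, fixed 67 → total 379.
Compare {#1, #2}: busing cost 195 + fixed 204 = 399.
Compare {#1}: busing cost 304 + fixed 137 = 441.
Compare {#2, #3}: busing cost 281 + fixed 208 = 489.
All other subsets cost ≥ 399. Minimum total cost: 379.

379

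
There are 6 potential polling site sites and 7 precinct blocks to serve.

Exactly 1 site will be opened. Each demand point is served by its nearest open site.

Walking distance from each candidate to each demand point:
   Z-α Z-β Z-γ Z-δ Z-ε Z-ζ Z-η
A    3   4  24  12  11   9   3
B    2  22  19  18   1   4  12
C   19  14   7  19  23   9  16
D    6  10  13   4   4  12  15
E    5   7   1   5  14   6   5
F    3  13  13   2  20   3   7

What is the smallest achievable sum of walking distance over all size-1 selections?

Open {E}.
  Z-α→E 5, Z-β→E 7, Z-γ→E 1, Z-δ→E 5, Z-ε→E 14, Z-ζ→E 6, Z-η→E 5  ⇒ total 43.
Compare {F}: total 61.
Compare {D}: total 64.
No size-1 selection does better; minimum is 43.

43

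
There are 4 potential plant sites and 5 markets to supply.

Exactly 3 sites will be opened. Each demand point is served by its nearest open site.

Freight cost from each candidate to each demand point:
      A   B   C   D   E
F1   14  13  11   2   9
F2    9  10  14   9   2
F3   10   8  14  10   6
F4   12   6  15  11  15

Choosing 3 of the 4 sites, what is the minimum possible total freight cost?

30

Open {F1, F2, F4}.
  A→F2 9, B→F4 6, C→F1 11, D→F1 2, E→F2 2  ⇒ total 30.
Compare {F1, F2, F3}: total 32.
Compare {F1, F3, F4}: total 35.
No size-3 selection does better; minimum is 30.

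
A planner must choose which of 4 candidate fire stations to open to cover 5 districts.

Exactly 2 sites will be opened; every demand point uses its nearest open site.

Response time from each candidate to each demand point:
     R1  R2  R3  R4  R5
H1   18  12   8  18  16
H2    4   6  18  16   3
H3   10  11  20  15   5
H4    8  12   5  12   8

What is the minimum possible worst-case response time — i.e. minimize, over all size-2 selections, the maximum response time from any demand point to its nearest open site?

12

Open {H1, H4}.
  Farthest demand point is R2 at response time 12 (to H1); all others are ≤ 12.
With {H2, H4} the worst case is 12.
With {H3, H4} the worst case is 12.
No size-2 selection achieves below 12.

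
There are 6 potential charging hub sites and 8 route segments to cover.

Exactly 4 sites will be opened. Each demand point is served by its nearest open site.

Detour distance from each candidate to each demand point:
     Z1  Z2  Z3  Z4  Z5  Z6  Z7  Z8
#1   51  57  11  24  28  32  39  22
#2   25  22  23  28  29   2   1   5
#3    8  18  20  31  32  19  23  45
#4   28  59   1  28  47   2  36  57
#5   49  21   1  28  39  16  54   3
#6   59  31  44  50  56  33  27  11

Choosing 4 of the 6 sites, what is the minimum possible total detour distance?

85

Open {#1, #2, #3, #5}.
  Z1→#3 8, Z2→#3 18, Z3→#5 1, Z4→#1 24, Z5→#1 28, Z6→#2 2, Z7→#2 1, Z8→#5 3  ⇒ total 85.
Compare {#1, #2, #3, #4}: total 87.
Compare {#2, #3, #4, #5}: total 90.
No size-4 selection does better; minimum is 85.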